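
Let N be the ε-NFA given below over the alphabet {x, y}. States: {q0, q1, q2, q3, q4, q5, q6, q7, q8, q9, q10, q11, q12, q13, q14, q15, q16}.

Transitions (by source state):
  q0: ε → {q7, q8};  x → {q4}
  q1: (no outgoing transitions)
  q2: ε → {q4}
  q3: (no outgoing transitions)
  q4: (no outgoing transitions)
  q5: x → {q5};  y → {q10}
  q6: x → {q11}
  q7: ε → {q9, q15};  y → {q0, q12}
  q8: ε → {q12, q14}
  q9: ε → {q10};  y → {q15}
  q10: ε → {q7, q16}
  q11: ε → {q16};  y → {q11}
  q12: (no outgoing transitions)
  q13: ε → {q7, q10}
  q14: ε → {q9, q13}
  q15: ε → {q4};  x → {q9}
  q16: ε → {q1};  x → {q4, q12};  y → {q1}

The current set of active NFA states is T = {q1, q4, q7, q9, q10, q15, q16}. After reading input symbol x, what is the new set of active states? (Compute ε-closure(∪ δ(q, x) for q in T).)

{q1, q4, q7, q9, q10, q12, q15, q16}

q15 on x → {q9}.
q16 on x → {q4, q12}.
No x-transition from q1, q4, q7, q9, q10.
Union after reading x: {q4, q9, q12}.
Now take the ε-closure:
From q9 via ε: add q10.
From q10 via ε: add q7, q16.
From q7 via ε: add q15.
From q16 via ε: add q1.
No new states can be added; the closed set is {q1, q4, q7, q9, q10, q12, q15, q16}.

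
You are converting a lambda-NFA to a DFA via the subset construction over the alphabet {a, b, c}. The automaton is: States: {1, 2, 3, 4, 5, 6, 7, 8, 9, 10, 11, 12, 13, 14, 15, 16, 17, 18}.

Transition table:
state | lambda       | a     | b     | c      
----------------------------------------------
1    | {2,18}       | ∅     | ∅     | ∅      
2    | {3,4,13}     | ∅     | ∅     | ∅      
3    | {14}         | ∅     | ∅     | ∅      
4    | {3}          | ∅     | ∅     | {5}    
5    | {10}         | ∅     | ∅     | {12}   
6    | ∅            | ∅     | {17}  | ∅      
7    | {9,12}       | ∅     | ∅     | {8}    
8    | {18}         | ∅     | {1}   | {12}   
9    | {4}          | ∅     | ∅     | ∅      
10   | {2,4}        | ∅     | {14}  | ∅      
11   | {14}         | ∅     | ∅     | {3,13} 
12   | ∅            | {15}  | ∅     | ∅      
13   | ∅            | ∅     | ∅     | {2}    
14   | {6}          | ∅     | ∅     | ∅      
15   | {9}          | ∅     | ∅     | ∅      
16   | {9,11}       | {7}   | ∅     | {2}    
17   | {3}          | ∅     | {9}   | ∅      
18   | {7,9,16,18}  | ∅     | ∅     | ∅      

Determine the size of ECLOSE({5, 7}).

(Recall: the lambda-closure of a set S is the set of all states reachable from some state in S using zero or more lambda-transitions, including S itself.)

11

Start with {5, 7}.
From 5 via lambda: add 10.
From 7 via lambda: add 9, 12.
From 9 via lambda: add 4.
From 10 via lambda: add 2.
From 2 via lambda: add 3, 13.
From 3 via lambda: add 14.
From 14 via lambda: add 6.
lambda-closure = {2, 3, 4, 5, 6, 7, 9, 10, 12, 13, 14}, which has 11 states.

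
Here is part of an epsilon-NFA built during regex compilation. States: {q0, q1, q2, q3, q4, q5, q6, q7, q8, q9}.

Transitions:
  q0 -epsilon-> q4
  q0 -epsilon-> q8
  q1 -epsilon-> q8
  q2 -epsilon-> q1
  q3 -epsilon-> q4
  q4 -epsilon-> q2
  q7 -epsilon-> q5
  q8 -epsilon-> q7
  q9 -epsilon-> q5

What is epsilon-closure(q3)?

Start with {q3}.
From q3 via epsilon: add q4.
From q4 via epsilon: add q2.
From q2 via epsilon: add q1.
From q1 via epsilon: add q8.
From q8 via epsilon: add q7.
From q7 via epsilon: add q5.
No new states can be added; the closed set is {q1, q2, q3, q4, q5, q7, q8}.

{q1, q2, q3, q4, q5, q7, q8}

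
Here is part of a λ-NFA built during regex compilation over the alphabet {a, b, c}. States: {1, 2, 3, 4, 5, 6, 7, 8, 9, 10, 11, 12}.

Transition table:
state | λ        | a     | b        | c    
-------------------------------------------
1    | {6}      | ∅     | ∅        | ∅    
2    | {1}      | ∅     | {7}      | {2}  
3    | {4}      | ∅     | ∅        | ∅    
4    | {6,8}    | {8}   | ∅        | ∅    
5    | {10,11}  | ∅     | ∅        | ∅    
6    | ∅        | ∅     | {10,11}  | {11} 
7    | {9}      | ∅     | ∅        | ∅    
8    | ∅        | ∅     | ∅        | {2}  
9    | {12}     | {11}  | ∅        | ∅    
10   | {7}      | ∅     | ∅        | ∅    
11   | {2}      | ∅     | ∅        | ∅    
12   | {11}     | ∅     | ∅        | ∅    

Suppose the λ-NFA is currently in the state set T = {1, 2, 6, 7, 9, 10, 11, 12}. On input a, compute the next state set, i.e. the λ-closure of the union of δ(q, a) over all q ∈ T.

{1, 2, 6, 11}

9 on a → {11}.
No a-transition from 1, 2, 6, 7, 10, 11, 12.
Union after reading a: {11}.
Now take the λ-closure:
From 11 via λ: add 2.
From 2 via λ: add 1.
From 1 via λ: add 6.
No new states can be added; the closed set is {1, 2, 6, 11}.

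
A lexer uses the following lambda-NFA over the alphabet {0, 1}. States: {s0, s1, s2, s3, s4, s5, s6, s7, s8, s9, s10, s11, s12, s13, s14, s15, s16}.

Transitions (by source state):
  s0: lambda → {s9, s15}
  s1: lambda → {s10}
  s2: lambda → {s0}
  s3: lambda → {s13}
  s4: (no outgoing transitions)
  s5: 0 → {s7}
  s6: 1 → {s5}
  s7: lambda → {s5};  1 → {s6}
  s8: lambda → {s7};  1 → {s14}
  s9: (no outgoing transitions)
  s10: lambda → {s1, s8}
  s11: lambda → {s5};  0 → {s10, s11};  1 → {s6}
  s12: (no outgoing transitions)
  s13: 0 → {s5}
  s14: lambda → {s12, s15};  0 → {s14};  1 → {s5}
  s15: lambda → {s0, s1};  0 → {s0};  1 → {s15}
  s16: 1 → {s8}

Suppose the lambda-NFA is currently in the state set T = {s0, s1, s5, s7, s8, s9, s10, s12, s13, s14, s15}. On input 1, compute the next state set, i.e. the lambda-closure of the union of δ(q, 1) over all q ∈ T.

s7 on 1 → {s6}.
s8 on 1 → {s14}.
s14 on 1 → {s5}.
s15 on 1 → {s15}.
No 1-transition from s0, s1, s5, s9, s10, s12, s13.
Union after reading 1: {s5, s6, s14, s15}.
Now take the lambda-closure:
From s14 via lambda: add s12.
From s15 via lambda: add s0, s1.
From s0 via lambda: add s9.
From s1 via lambda: add s10.
From s10 via lambda: add s8.
From s8 via lambda: add s7.
No new states can be added; the closed set is {s0, s1, s5, s6, s7, s8, s9, s10, s12, s14, s15}.

{s0, s1, s5, s6, s7, s8, s9, s10, s12, s14, s15}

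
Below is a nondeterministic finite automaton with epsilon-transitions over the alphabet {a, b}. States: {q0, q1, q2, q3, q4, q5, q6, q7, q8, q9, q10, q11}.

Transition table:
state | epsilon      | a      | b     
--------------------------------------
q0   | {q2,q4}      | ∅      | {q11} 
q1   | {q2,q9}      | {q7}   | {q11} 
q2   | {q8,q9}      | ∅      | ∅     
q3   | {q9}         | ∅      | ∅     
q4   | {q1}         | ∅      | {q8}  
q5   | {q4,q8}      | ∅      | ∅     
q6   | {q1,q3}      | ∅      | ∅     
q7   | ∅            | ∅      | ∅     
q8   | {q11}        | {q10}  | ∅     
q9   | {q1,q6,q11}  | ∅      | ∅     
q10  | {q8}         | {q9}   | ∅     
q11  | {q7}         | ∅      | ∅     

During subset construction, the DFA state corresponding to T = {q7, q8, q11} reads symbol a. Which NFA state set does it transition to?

q8 on a → {q10}.
No a-transition from q7, q11.
Union after reading a: {q10}.
Now take the epsilon-closure:
From q10 via epsilon: add q8.
From q8 via epsilon: add q11.
From q11 via epsilon: add q7.
No new states can be added; the closed set is {q7, q8, q10, q11}.

{q7, q8, q10, q11}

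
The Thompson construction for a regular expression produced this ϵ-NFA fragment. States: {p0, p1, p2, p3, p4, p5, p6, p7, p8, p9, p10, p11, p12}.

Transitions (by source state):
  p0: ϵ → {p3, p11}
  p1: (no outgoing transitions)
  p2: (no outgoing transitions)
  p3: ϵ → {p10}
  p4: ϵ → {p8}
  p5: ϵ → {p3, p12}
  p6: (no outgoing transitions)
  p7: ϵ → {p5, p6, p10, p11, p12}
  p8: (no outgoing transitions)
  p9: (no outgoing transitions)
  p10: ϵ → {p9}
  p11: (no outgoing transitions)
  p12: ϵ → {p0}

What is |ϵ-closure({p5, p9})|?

Start with {p5, p9}.
From p5 via ϵ: add p3, p12.
From p3 via ϵ: add p10.
From p12 via ϵ: add p0.
From p0 via ϵ: add p11.
ϵ-closure = {p0, p3, p5, p9, p10, p11, p12}, which has 7 states.

7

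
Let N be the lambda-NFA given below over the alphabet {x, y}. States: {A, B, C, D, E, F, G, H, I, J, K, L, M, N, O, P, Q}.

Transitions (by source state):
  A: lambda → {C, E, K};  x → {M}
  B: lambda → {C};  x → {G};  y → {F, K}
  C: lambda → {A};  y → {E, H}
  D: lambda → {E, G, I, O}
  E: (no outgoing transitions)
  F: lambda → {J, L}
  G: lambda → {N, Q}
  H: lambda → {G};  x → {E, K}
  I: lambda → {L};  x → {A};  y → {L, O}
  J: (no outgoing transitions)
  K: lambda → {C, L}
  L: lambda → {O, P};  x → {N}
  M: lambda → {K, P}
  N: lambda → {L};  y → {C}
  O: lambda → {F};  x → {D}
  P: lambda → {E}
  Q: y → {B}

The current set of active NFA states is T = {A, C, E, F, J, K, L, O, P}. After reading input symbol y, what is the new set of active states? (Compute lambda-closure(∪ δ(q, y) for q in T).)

{E, F, G, H, J, L, N, O, P, Q}

C on y → {E, H}.
No y-transition from A, E, F, J, K, L, O, P.
Union after reading y: {E, H}.
Now take the lambda-closure:
From H via lambda: add G.
From G via lambda: add N, Q.
From N via lambda: add L.
From L via lambda: add O, P.
From O via lambda: add F.
From F via lambda: add J.
No new states can be added; the closed set is {E, F, G, H, J, L, N, O, P, Q}.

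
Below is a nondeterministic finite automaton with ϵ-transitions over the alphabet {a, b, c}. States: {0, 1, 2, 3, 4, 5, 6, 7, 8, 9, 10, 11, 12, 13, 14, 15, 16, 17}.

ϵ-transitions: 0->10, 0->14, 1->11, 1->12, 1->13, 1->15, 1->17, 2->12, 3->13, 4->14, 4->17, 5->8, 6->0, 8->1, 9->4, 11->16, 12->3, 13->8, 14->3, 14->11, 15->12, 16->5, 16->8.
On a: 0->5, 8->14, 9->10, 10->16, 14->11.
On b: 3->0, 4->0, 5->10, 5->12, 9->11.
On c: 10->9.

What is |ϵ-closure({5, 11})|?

10

Start with {5, 11}.
From 5 via ϵ: add 8.
From 11 via ϵ: add 16.
From 8 via ϵ: add 1.
From 1 via ϵ: add 12, 13, 15, 17.
From 12 via ϵ: add 3.
ϵ-closure = {1, 3, 5, 8, 11, 12, 13, 15, 16, 17}, which has 10 states.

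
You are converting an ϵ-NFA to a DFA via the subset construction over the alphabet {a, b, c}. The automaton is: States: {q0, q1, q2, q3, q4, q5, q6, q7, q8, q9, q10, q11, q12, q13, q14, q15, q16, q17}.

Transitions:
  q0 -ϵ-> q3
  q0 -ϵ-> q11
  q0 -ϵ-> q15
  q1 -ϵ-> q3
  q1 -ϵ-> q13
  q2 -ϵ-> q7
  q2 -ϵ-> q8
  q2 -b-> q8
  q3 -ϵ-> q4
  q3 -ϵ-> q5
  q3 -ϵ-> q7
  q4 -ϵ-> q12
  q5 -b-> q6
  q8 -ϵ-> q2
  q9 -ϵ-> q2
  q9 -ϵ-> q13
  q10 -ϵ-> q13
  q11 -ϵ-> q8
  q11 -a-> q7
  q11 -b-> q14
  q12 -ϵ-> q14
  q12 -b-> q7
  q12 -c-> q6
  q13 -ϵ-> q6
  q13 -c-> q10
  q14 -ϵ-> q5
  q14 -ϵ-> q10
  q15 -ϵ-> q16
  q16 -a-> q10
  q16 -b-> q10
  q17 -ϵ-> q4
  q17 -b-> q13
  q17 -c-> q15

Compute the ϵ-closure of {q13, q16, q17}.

{q4, q5, q6, q10, q12, q13, q14, q16, q17}

Start with {q13, q16, q17}.
From q13 via ϵ: add q6.
From q17 via ϵ: add q4.
From q4 via ϵ: add q12.
From q12 via ϵ: add q14.
From q14 via ϵ: add q5, q10.
No new states can be added; the closed set is {q4, q5, q6, q10, q12, q13, q14, q16, q17}.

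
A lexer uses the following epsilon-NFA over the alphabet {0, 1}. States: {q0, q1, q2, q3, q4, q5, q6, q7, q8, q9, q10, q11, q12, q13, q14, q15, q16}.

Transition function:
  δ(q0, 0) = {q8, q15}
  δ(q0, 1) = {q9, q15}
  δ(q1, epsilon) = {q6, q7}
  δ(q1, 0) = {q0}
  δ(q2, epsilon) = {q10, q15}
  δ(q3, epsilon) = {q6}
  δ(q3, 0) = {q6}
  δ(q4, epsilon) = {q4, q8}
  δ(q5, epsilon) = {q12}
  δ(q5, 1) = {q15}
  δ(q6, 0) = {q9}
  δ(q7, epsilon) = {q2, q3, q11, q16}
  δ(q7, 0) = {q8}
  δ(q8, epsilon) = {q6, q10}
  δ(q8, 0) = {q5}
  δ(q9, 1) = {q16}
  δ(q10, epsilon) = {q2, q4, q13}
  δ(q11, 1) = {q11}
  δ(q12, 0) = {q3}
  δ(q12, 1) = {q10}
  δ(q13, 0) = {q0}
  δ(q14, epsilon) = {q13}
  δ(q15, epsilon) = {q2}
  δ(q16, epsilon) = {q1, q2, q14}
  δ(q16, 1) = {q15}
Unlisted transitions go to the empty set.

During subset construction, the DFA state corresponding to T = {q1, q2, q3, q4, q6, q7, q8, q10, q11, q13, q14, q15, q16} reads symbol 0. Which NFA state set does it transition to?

{q0, q2, q4, q5, q6, q8, q9, q10, q12, q13, q15}

q1 on 0 → {q0}.
q3 on 0 → {q6}.
q6 on 0 → {q9}.
q7 on 0 → {q8}.
q8 on 0 → {q5}.
q13 on 0 → {q0}.
No 0-transition from q2, q4, q10, q11, q14, q15, q16.
Union after reading 0: {q0, q5, q6, q8, q9}.
Now take the epsilon-closure:
From q5 via epsilon: add q12.
From q8 via epsilon: add q10.
From q10 via epsilon: add q2, q4, q13.
From q2 via epsilon: add q15.
No new states can be added; the closed set is {q0, q2, q4, q5, q6, q8, q9, q10, q12, q13, q15}.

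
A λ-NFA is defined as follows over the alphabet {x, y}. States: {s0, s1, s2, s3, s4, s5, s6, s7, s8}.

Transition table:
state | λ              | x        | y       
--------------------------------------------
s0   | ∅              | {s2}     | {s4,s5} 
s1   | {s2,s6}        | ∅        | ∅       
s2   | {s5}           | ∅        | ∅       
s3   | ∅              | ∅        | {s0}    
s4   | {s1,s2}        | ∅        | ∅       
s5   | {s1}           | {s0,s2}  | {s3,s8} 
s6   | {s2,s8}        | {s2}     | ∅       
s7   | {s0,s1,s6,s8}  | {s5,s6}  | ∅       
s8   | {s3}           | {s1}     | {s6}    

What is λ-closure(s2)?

Start with {s2}.
From s2 via λ: add s5.
From s5 via λ: add s1.
From s1 via λ: add s6.
From s6 via λ: add s8.
From s8 via λ: add s3.
No new states can be added; the closed set is {s1, s2, s3, s5, s6, s8}.

{s1, s2, s3, s5, s6, s8}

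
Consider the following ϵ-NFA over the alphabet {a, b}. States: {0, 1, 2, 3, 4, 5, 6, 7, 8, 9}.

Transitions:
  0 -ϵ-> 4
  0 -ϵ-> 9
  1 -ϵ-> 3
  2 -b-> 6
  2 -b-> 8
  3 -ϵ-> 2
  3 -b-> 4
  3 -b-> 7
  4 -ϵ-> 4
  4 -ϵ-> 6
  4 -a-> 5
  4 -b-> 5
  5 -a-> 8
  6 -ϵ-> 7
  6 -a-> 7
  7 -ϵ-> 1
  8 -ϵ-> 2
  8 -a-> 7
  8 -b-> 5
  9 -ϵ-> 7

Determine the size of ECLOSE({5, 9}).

Start with {5, 9}.
From 9 via ϵ: add 7.
From 7 via ϵ: add 1.
From 1 via ϵ: add 3.
From 3 via ϵ: add 2.
ϵ-closure = {1, 2, 3, 5, 7, 9}, which has 6 states.

6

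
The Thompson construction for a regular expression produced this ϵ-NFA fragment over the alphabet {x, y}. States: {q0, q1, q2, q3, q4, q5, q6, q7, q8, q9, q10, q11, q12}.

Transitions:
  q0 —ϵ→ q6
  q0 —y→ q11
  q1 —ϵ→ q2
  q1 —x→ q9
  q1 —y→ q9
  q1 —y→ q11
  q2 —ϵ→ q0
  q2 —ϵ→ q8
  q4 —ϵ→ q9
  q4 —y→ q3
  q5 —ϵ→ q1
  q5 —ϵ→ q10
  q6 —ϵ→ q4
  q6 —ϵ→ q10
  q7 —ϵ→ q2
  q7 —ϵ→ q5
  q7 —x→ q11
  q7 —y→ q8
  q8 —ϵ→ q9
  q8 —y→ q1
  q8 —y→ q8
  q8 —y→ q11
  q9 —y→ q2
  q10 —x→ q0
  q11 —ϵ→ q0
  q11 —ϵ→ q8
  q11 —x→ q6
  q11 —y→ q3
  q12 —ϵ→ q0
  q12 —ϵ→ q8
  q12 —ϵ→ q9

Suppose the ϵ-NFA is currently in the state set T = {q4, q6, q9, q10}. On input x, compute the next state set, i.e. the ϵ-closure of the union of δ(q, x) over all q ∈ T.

{q0, q4, q6, q9, q10}

q10 on x → {q0}.
No x-transition from q4, q6, q9.
Union after reading x: {q0}.
Now take the ϵ-closure:
From q0 via ϵ: add q6.
From q6 via ϵ: add q4, q10.
From q4 via ϵ: add q9.
No new states can be added; the closed set is {q0, q4, q6, q9, q10}.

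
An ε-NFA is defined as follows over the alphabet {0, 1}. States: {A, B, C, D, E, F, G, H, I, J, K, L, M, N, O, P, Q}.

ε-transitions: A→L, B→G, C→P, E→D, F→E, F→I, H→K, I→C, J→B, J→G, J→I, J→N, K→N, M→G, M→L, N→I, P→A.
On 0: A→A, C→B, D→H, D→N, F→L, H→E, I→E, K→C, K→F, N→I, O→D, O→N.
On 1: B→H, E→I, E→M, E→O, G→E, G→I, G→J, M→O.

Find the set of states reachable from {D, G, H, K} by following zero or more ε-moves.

Start with {D, G, H, K}.
From K via ε: add N.
From N via ε: add I.
From I via ε: add C.
From C via ε: add P.
From P via ε: add A.
From A via ε: add L.
No new states can be added; the closed set is {A, C, D, G, H, I, K, L, N, P}.

{A, C, D, G, H, I, K, L, N, P}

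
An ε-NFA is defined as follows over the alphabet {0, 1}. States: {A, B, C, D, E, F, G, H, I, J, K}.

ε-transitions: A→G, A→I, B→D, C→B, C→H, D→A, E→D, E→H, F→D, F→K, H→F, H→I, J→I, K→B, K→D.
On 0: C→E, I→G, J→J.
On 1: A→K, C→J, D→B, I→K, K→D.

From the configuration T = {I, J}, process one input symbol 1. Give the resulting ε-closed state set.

I on 1 → {K}.
No 1-transition from J.
Union after reading 1: {K}.
Now take the ε-closure:
From K via ε: add B, D.
From D via ε: add A.
From A via ε: add G, I.
No new states can be added; the closed set is {A, B, D, G, I, K}.

{A, B, D, G, I, K}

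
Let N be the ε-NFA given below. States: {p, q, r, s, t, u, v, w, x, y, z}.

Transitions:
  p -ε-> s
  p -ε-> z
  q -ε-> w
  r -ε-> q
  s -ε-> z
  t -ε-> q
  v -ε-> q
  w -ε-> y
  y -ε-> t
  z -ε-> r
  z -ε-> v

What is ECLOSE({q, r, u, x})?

{q, r, t, u, w, x, y}

Start with {q, r, u, x}.
From q via ε: add w.
From w via ε: add y.
From y via ε: add t.
No new states can be added; the closed set is {q, r, t, u, w, x, y}.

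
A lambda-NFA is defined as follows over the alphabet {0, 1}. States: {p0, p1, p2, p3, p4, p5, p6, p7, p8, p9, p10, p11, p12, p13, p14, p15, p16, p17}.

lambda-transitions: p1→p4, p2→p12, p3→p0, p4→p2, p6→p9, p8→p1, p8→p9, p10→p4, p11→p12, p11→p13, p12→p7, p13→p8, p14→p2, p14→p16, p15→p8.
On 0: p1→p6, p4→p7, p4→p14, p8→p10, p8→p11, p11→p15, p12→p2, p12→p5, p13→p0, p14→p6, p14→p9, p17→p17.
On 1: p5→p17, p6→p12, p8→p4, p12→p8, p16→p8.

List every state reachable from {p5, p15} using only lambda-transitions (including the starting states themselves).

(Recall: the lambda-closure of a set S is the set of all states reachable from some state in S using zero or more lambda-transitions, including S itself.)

Start with {p5, p15}.
From p15 via lambda: add p8.
From p8 via lambda: add p1, p9.
From p1 via lambda: add p4.
From p4 via lambda: add p2.
From p2 via lambda: add p12.
From p12 via lambda: add p7.
No new states can be added; the closed set is {p1, p2, p4, p5, p7, p8, p9, p12, p15}.

{p1, p2, p4, p5, p7, p8, p9, p12, p15}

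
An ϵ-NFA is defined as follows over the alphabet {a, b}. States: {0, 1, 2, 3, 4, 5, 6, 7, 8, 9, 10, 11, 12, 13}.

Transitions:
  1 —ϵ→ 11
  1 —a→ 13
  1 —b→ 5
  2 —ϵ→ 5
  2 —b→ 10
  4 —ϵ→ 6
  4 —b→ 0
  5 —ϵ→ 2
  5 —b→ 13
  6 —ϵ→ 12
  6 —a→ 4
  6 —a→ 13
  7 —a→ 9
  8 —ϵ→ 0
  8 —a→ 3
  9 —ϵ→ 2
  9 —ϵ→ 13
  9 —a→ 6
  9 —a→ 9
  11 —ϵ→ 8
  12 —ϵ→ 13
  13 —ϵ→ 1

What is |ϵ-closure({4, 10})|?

Start with {4, 10}.
From 4 via ϵ: add 6.
From 6 via ϵ: add 12.
From 12 via ϵ: add 13.
From 13 via ϵ: add 1.
From 1 via ϵ: add 11.
From 11 via ϵ: add 8.
From 8 via ϵ: add 0.
ϵ-closure = {0, 1, 4, 6, 8, 10, 11, 12, 13}, which has 9 states.

9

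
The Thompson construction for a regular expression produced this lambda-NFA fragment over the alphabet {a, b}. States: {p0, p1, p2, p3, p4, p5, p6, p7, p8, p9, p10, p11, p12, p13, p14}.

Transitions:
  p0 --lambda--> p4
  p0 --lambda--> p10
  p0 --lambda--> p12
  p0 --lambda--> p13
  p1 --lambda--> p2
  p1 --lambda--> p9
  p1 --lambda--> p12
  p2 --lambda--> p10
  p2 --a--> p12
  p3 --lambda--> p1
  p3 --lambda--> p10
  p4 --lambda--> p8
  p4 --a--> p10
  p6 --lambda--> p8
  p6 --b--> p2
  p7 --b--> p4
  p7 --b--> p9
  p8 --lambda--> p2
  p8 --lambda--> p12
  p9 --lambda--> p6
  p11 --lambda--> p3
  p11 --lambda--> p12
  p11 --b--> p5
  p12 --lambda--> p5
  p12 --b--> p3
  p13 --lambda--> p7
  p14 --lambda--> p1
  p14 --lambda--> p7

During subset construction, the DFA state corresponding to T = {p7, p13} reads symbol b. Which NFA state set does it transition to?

{p2, p4, p5, p6, p8, p9, p10, p12}

p7 on b → {p4, p9}.
No b-transition from p13.
Union after reading b: {p4, p9}.
Now take the lambda-closure:
From p4 via lambda: add p8.
From p9 via lambda: add p6.
From p8 via lambda: add p2, p12.
From p2 via lambda: add p10.
From p12 via lambda: add p5.
No new states can be added; the closed set is {p2, p4, p5, p6, p8, p9, p10, p12}.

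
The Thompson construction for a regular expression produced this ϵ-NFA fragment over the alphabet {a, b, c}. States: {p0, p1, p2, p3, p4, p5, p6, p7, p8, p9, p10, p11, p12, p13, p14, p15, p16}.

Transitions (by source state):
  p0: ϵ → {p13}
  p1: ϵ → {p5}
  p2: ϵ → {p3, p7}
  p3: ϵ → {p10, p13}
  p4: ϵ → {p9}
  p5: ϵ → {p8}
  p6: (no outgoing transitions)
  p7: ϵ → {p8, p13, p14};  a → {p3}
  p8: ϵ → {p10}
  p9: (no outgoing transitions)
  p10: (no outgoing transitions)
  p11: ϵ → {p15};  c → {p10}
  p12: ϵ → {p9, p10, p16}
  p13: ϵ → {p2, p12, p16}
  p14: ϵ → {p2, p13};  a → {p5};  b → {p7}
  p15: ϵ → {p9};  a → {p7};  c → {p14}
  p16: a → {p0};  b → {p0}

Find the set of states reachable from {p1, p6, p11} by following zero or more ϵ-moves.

{p1, p5, p6, p8, p9, p10, p11, p15}

Start with {p1, p6, p11}.
From p1 via ϵ: add p5.
From p11 via ϵ: add p15.
From p5 via ϵ: add p8.
From p15 via ϵ: add p9.
From p8 via ϵ: add p10.
No new states can be added; the closed set is {p1, p5, p6, p8, p9, p10, p11, p15}.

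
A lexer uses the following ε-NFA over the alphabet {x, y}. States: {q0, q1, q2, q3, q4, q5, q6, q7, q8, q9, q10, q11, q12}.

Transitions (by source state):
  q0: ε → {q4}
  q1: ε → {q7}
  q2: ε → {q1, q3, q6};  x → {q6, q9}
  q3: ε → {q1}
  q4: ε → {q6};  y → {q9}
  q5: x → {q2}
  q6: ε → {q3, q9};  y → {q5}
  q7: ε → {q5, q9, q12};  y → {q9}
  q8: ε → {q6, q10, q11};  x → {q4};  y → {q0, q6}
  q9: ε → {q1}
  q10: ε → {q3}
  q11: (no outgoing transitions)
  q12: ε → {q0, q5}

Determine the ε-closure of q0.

Start with {q0}.
From q0 via ε: add q4.
From q4 via ε: add q6.
From q6 via ε: add q3, q9.
From q3 via ε: add q1.
From q1 via ε: add q7.
From q7 via ε: add q5, q12.
No new states can be added; the closed set is {q0, q1, q3, q4, q5, q6, q7, q9, q12}.

{q0, q1, q3, q4, q5, q6, q7, q9, q12}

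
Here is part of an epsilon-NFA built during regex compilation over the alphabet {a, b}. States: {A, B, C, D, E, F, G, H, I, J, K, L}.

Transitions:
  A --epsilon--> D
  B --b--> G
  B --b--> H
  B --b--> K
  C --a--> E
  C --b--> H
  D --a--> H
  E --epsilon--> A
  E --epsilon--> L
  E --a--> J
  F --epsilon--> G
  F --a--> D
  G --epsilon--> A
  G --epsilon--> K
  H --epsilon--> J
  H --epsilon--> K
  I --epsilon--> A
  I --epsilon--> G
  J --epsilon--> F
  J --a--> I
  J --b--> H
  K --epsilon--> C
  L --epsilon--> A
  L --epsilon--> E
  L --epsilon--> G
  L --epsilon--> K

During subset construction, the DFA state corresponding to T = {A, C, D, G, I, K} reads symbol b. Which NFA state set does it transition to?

C on b → {H}.
No b-transition from A, D, G, I, K.
Union after reading b: {H}.
Now take the epsilon-closure:
From H via epsilon: add J, K.
From J via epsilon: add F.
From K via epsilon: add C.
From F via epsilon: add G.
From G via epsilon: add A.
From A via epsilon: add D.
No new states can be added; the closed set is {A, C, D, F, G, H, J, K}.

{A, C, D, F, G, H, J, K}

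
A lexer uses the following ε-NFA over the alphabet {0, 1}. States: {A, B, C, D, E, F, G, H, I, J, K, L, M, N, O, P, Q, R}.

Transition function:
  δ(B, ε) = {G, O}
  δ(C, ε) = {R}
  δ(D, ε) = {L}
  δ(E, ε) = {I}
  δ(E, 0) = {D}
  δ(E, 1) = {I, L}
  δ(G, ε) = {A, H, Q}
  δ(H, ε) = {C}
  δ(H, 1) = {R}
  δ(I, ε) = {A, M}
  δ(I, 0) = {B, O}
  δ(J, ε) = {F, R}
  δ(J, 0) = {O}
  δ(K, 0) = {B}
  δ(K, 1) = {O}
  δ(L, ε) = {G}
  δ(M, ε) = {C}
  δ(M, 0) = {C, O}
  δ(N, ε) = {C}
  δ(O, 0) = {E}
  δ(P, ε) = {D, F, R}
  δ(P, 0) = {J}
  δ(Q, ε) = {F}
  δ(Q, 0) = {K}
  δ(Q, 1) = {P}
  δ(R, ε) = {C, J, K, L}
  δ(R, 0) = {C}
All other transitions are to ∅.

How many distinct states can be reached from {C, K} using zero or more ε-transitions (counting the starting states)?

Start with {C, K}.
From C via ε: add R.
From R via ε: add J, L.
From J via ε: add F.
From L via ε: add G.
From G via ε: add A, H, Q.
ε-closure = {A, C, F, G, H, J, K, L, Q, R}, which has 10 states.

10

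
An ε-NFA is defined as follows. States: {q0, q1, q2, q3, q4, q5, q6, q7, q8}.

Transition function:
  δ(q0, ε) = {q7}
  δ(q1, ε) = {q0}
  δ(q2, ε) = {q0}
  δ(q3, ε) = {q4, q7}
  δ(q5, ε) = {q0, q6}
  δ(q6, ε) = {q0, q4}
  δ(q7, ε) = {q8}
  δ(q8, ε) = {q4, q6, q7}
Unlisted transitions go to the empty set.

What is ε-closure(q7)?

{q0, q4, q6, q7, q8}

Start with {q7}.
From q7 via ε: add q8.
From q8 via ε: add q4, q6.
From q6 via ε: add q0.
No new states can be added; the closed set is {q0, q4, q6, q7, q8}.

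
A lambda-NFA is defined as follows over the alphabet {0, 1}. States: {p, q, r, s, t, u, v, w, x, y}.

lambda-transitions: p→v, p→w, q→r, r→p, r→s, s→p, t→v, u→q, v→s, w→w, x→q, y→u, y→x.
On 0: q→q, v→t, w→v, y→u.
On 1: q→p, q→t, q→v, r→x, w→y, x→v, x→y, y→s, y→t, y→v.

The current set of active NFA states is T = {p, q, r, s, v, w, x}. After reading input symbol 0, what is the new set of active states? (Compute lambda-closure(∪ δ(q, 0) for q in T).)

{p, q, r, s, t, v, w}

q on 0 → {q}.
v on 0 → {t}.
w on 0 → {v}.
No 0-transition from p, r, s, x.
Union after reading 0: {q, t, v}.
Now take the lambda-closure:
From q via lambda: add r.
From v via lambda: add s.
From r via lambda: add p.
From p via lambda: add w.
No new states can be added; the closed set is {p, q, r, s, t, v, w}.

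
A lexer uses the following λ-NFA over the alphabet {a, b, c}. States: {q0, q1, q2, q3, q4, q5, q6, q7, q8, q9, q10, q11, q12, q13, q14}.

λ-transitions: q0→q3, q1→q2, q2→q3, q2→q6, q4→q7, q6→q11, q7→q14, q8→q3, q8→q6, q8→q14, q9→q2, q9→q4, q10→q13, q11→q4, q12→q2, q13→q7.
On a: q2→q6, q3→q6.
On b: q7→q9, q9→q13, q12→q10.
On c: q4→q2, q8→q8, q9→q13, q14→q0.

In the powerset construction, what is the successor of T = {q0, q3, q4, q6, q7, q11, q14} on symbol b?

{q2, q3, q4, q6, q7, q9, q11, q14}

q7 on b → {q9}.
No b-transition from q0, q3, q4, q6, q11, q14.
Union after reading b: {q9}.
Now take the λ-closure:
From q9 via λ: add q2, q4.
From q2 via λ: add q3, q6.
From q4 via λ: add q7.
From q6 via λ: add q11.
From q7 via λ: add q14.
No new states can be added; the closed set is {q2, q3, q4, q6, q7, q9, q11, q14}.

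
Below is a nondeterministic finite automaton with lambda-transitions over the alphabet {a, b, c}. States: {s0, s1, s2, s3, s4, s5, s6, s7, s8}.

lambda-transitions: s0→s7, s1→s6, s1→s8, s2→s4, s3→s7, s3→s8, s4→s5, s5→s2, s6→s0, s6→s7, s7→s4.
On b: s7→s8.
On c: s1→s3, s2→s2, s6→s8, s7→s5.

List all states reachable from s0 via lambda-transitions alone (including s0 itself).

{s0, s2, s4, s5, s7}

Start with {s0}.
From s0 via lambda: add s7.
From s7 via lambda: add s4.
From s4 via lambda: add s5.
From s5 via lambda: add s2.
No new states can be added; the closed set is {s0, s2, s4, s5, s7}.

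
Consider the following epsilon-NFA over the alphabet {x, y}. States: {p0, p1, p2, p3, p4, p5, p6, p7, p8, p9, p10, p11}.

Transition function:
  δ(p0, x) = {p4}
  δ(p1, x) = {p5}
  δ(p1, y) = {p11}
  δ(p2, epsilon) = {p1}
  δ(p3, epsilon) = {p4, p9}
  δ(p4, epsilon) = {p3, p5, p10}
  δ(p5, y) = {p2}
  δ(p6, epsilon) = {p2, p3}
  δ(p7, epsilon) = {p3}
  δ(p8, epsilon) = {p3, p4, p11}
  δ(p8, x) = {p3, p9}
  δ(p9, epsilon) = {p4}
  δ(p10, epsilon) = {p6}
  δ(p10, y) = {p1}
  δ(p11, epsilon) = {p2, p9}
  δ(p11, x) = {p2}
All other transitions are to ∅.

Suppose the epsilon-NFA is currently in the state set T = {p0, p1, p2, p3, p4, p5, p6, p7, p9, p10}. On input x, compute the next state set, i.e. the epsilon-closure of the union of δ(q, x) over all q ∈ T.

p0 on x → {p4}.
p1 on x → {p5}.
No x-transition from p2, p3, p4, p5, p6, p7, p9, p10.
Union after reading x: {p4, p5}.
Now take the epsilon-closure:
From p4 via epsilon: add p3, p10.
From p3 via epsilon: add p9.
From p10 via epsilon: add p6.
From p6 via epsilon: add p2.
From p2 via epsilon: add p1.
No new states can be added; the closed set is {p1, p2, p3, p4, p5, p6, p9, p10}.

{p1, p2, p3, p4, p5, p6, p9, p10}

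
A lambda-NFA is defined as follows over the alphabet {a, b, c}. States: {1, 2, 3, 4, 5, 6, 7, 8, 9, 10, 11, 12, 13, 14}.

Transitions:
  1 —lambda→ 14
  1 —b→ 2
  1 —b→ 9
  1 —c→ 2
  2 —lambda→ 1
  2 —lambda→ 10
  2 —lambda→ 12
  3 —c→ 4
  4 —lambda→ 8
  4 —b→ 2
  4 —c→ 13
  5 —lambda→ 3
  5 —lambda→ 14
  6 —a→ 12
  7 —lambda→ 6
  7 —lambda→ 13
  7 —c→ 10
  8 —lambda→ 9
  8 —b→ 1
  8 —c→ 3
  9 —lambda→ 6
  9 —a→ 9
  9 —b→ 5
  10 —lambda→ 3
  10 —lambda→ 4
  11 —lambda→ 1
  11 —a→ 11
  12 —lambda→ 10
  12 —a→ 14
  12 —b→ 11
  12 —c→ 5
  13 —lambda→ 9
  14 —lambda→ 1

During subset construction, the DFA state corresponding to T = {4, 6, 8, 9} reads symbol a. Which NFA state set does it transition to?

6 on a → {12}.
9 on a → {9}.
No a-transition from 4, 8.
Union after reading a: {9, 12}.
Now take the lambda-closure:
From 9 via lambda: add 6.
From 12 via lambda: add 10.
From 10 via lambda: add 3, 4.
From 4 via lambda: add 8.
No new states can be added; the closed set is {3, 4, 6, 8, 9, 10, 12}.

{3, 4, 6, 8, 9, 10, 12}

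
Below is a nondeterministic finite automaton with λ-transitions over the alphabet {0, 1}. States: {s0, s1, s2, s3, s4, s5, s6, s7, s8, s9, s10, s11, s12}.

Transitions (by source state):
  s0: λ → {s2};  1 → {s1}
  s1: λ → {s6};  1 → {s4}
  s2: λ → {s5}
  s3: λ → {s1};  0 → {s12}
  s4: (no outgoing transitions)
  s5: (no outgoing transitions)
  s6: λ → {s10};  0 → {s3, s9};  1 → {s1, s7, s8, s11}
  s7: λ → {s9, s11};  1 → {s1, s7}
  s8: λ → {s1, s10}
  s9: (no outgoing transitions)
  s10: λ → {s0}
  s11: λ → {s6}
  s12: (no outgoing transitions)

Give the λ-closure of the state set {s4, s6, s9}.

{s0, s2, s4, s5, s6, s9, s10}

Start with {s4, s6, s9}.
From s6 via λ: add s10.
From s10 via λ: add s0.
From s0 via λ: add s2.
From s2 via λ: add s5.
No new states can be added; the closed set is {s0, s2, s4, s5, s6, s9, s10}.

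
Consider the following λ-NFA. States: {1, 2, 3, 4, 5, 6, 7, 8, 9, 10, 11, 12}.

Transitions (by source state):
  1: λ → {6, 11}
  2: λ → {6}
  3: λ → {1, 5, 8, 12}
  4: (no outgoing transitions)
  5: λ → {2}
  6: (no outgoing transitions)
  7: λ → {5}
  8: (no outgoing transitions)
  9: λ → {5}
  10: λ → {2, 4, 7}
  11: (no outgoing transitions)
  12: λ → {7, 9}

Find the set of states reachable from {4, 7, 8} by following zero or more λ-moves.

{2, 4, 5, 6, 7, 8}

Start with {4, 7, 8}.
From 7 via λ: add 5.
From 5 via λ: add 2.
From 2 via λ: add 6.
No new states can be added; the closed set is {2, 4, 5, 6, 7, 8}.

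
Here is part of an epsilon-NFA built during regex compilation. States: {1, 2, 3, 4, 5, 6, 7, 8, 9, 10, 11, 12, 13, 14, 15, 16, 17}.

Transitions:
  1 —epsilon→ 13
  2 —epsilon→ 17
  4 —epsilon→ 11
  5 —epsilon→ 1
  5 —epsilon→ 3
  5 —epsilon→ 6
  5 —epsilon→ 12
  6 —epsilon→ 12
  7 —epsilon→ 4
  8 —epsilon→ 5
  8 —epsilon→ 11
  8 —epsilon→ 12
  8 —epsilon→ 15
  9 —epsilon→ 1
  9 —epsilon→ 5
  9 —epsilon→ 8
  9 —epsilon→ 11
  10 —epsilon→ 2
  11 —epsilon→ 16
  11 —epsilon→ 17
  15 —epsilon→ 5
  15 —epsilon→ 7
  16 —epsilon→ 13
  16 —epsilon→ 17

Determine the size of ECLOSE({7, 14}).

Start with {7, 14}.
From 7 via epsilon: add 4.
From 4 via epsilon: add 11.
From 11 via epsilon: add 16, 17.
From 16 via epsilon: add 13.
epsilon-closure = {4, 7, 11, 13, 14, 16, 17}, which has 7 states.

7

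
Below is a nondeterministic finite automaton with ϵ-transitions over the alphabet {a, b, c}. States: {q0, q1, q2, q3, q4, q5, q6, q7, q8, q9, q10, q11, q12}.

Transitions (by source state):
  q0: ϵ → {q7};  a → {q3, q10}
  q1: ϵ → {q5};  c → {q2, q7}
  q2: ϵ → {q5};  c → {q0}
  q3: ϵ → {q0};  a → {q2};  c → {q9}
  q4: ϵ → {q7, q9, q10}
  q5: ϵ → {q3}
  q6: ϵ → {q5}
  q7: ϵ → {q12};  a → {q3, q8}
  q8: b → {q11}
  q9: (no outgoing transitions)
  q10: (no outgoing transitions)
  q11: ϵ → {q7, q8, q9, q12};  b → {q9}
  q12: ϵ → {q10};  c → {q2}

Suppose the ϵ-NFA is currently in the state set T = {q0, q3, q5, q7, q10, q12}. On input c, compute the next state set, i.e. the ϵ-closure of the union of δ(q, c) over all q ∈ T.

q3 on c → {q9}.
q12 on c → {q2}.
No c-transition from q0, q5, q7, q10.
Union after reading c: {q2, q9}.
Now take the ϵ-closure:
From q2 via ϵ: add q5.
From q5 via ϵ: add q3.
From q3 via ϵ: add q0.
From q0 via ϵ: add q7.
From q7 via ϵ: add q12.
From q12 via ϵ: add q10.
No new states can be added; the closed set is {q0, q2, q3, q5, q7, q9, q10, q12}.

{q0, q2, q3, q5, q7, q9, q10, q12}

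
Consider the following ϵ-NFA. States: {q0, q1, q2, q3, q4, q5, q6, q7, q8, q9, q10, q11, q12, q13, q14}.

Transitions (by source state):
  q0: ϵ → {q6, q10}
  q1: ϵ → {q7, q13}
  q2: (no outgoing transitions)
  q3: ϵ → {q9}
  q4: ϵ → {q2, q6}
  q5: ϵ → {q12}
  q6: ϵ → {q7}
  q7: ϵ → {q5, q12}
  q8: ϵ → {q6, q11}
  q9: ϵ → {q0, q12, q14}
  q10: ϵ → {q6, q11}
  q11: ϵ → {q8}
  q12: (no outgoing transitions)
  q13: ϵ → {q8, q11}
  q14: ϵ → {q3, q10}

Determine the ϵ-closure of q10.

{q5, q6, q7, q8, q10, q11, q12}

Start with {q10}.
From q10 via ϵ: add q6, q11.
From q6 via ϵ: add q7.
From q11 via ϵ: add q8.
From q7 via ϵ: add q5, q12.
No new states can be added; the closed set is {q5, q6, q7, q8, q10, q11, q12}.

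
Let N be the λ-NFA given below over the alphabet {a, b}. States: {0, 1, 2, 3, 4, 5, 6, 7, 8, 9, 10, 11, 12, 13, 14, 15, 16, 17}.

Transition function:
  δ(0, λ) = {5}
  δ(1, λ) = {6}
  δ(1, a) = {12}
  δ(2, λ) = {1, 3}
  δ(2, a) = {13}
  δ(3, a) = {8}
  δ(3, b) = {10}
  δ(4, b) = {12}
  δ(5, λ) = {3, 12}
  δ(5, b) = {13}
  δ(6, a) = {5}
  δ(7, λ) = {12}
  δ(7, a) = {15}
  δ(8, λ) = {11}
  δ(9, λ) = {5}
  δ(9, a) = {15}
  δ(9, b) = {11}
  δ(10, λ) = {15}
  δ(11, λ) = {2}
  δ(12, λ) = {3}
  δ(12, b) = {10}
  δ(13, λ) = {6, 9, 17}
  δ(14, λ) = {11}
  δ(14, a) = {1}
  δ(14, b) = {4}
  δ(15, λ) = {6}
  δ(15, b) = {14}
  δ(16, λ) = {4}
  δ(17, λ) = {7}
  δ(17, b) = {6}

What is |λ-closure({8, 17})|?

9

Start with {8, 17}.
From 8 via λ: add 11.
From 17 via λ: add 7.
From 7 via λ: add 12.
From 11 via λ: add 2.
From 2 via λ: add 1, 3.
From 1 via λ: add 6.
λ-closure = {1, 2, 3, 6, 7, 8, 11, 12, 17}, which has 9 states.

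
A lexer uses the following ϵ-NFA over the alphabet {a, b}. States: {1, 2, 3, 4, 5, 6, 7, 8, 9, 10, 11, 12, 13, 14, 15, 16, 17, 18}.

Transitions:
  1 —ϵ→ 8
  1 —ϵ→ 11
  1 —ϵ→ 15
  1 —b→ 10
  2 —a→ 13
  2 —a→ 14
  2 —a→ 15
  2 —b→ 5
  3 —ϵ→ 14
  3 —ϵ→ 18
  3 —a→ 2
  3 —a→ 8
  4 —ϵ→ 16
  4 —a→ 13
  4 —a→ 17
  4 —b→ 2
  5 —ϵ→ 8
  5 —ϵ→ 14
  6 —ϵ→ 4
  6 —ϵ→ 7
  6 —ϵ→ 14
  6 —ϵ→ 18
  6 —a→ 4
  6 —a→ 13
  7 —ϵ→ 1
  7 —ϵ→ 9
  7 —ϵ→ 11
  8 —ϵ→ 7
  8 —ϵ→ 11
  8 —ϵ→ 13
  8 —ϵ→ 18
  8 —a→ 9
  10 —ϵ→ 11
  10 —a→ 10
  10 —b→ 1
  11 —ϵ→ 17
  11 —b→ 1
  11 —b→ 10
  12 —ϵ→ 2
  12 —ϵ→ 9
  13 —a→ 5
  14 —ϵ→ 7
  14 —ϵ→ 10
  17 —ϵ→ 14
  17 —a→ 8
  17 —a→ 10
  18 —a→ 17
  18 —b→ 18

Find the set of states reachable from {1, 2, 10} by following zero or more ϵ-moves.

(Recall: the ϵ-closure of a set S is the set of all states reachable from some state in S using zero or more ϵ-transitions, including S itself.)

Start with {1, 2, 10}.
From 1 via ϵ: add 8, 11, 15.
From 8 via ϵ: add 7, 13, 18.
From 11 via ϵ: add 17.
From 7 via ϵ: add 9.
From 17 via ϵ: add 14.
No new states can be added; the closed set is {1, 2, 7, 8, 9, 10, 11, 13, 14, 15, 17, 18}.

{1, 2, 7, 8, 9, 10, 11, 13, 14, 15, 17, 18}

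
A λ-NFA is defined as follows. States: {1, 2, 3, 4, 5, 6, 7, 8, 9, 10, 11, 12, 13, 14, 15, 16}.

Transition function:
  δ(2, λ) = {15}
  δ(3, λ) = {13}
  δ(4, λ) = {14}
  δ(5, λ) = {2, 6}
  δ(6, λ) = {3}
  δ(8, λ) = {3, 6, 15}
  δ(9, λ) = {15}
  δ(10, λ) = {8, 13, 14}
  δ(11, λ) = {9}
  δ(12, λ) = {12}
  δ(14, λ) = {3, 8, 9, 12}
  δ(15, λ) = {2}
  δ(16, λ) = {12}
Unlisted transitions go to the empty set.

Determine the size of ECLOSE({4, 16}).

Start with {4, 16}.
From 4 via λ: add 14.
From 16 via λ: add 12.
From 14 via λ: add 3, 8, 9.
From 3 via λ: add 13.
From 8 via λ: add 6, 15.
From 15 via λ: add 2.
λ-closure = {2, 3, 4, 6, 8, 9, 12, 13, 14, 15, 16}, which has 11 states.

11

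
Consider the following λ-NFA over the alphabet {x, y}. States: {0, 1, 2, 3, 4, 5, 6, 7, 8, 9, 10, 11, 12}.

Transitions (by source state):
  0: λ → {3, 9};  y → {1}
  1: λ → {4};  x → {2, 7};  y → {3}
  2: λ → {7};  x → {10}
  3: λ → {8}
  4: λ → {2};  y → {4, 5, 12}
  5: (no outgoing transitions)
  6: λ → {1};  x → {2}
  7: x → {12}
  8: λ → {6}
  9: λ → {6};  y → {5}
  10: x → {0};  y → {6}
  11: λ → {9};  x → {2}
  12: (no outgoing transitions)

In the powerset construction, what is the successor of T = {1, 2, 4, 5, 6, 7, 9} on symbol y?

1 on y → {3}.
4 on y → {4, 5, 12}.
9 on y → {5}.
No y-transition from 2, 5, 6, 7.
Union after reading y: {3, 4, 5, 12}.
Now take the λ-closure:
From 3 via λ: add 8.
From 4 via λ: add 2.
From 2 via λ: add 7.
From 8 via λ: add 6.
From 6 via λ: add 1.
No new states can be added; the closed set is {1, 2, 3, 4, 5, 6, 7, 8, 12}.

{1, 2, 3, 4, 5, 6, 7, 8, 12}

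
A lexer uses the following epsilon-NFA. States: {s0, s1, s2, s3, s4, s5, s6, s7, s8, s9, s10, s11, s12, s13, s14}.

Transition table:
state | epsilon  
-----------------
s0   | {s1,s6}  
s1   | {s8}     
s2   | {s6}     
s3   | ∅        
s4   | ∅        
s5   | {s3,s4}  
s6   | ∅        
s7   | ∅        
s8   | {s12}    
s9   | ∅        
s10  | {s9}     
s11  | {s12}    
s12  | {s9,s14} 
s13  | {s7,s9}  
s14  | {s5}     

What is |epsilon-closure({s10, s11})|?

Start with {s10, s11}.
From s10 via epsilon: add s9.
From s11 via epsilon: add s12.
From s12 via epsilon: add s14.
From s14 via epsilon: add s5.
From s5 via epsilon: add s3, s4.
epsilon-closure = {s3, s4, s5, s9, s10, s11, s12, s14}, which has 8 states.

8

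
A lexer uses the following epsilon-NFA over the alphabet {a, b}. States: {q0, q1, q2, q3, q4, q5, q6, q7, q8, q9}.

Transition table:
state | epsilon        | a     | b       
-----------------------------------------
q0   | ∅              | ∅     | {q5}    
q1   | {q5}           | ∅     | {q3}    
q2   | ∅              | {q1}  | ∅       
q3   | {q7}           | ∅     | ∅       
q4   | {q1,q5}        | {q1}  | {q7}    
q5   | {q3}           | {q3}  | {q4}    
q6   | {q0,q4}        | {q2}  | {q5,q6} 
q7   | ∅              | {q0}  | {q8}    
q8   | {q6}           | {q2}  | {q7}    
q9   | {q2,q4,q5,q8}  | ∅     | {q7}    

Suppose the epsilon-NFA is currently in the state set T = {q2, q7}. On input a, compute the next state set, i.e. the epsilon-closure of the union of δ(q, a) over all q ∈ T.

{q0, q1, q3, q5, q7}

q2 on a → {q1}.
q7 on a → {q0}.
Union after reading a: {q0, q1}.
Now take the epsilon-closure:
From q1 via epsilon: add q5.
From q5 via epsilon: add q3.
From q3 via epsilon: add q7.
No new states can be added; the closed set is {q0, q1, q3, q5, q7}.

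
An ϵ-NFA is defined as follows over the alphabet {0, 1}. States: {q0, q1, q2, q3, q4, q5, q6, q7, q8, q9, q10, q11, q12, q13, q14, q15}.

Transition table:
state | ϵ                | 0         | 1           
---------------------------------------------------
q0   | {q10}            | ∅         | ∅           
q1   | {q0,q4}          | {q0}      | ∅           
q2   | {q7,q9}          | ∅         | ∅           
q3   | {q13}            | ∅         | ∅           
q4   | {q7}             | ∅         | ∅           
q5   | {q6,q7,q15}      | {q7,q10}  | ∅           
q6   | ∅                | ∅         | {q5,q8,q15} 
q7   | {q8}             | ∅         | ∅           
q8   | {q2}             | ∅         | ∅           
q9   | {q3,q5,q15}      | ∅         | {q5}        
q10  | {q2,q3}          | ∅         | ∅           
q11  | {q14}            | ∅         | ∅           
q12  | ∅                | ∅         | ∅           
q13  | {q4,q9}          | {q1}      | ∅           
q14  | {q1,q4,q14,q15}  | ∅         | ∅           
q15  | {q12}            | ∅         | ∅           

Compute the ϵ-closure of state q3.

Start with {q3}.
From q3 via ϵ: add q13.
From q13 via ϵ: add q4, q9.
From q4 via ϵ: add q7.
From q9 via ϵ: add q5, q15.
From q5 via ϵ: add q6.
From q7 via ϵ: add q8.
From q15 via ϵ: add q12.
From q8 via ϵ: add q2.
No new states can be added; the closed set is {q2, q3, q4, q5, q6, q7, q8, q9, q12, q13, q15}.

{q2, q3, q4, q5, q6, q7, q8, q9, q12, q13, q15}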